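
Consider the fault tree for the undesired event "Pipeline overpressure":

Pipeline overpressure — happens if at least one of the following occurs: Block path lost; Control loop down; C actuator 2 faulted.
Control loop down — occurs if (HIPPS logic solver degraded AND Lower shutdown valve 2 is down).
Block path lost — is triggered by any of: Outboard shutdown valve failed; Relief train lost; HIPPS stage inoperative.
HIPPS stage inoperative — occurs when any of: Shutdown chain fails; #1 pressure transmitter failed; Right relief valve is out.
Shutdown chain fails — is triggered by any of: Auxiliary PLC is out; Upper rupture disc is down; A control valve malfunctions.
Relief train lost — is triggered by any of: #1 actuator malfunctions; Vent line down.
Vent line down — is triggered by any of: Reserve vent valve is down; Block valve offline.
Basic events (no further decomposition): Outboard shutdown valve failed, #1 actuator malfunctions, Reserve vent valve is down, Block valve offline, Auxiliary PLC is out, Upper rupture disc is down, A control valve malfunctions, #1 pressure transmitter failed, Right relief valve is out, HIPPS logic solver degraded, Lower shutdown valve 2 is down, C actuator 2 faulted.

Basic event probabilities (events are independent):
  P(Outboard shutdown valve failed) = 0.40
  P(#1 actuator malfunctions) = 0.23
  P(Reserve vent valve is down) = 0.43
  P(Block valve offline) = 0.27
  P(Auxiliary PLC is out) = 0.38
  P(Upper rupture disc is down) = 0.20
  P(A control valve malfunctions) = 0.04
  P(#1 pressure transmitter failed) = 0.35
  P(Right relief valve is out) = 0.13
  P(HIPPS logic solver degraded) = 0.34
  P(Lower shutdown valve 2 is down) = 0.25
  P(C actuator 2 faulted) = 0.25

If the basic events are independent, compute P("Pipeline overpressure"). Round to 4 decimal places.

0.9645

P(Vent line down) [OR] = 1 − (1−0.43) × (1−0.27) = 0.583900
P(Relief train lost) [OR] = 1 − (1−0.23) × (1−0.583900) = 0.679603
P(Shutdown chain fails) [OR] = 1 − (1−0.38) × (1−0.20) × (1−0.04) = 0.523840
P(HIPPS stage inoperative) [OR] = 1 − (1−0.523840) × (1−0.35) × (1−0.13) = 0.730732
P(Block path lost) [OR] = 1 − (1−0.40) × (1−0.679603) × (1−0.730732) = 0.948236
P(Control loop down) [AND] = 0.34 × 0.25 = 0.085000
P(Pipeline overpressure) [OR] = 1 − (1−0.948236) × (1−0.085000) × (1−0.25) = 0.964477
Rounded to 4 decimal places: P(Pipeline overpressure) ≈ 0.9645.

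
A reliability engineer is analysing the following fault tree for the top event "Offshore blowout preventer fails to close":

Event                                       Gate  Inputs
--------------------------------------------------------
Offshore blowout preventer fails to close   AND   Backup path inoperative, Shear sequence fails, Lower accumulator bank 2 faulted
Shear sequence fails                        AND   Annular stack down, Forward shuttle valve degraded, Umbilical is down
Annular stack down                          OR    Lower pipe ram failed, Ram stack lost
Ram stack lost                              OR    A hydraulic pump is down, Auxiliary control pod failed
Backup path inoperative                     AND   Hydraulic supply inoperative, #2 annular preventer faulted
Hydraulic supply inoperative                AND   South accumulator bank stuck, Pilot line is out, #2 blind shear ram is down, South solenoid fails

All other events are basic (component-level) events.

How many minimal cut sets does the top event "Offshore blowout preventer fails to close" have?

Hydraulic supply inoperative [AND]: one cut set from each child combined → 1 × 1 × 1 × 1 = 1 cut set(s).
Backup path inoperative [AND]: one cut set from each child combined → 1 × 1 = 1 cut set(s).
Ram stack lost [OR]: union of children's cut sets → 2 cut set(s).
Annular stack down [OR]: union of children's cut sets → 3 cut set(s).
Shear sequence fails [AND]: one cut set from each child combined → 3 × 1 × 1 = 3 cut set(s).
Offshore blowout preventer fails to close [AND]: one cut set from each child combined → 1 × 3 × 1 = 3 cut set(s).
Minimal cut sets: {#2 annular preventer faulted, #2 blind shear ram is down, Forward shuttle valve degraded, Lower accumulator bank 2 faulted, Lower pipe ram failed, Pilot line is out, South accumulator bank stuck, South solenoid fails, Umbilical is down}; {#2 annular preventer faulted, #2 blind shear ram is down, A hydraulic pump is down, Forward shuttle valve degraded, Lower accumulator bank 2 faulted, Pilot line is out, South accumulator bank stuck, South solenoid fails, Umbilical is down}; {#2 annular preventer faulted, #2 blind shear ram is down, Auxiliary control pod failed, Forward shuttle valve degraded, Lower accumulator bank 2 faulted, Pilot line is out, South accumulator bank stuck, South solenoid fails, Umbilical is down}.

3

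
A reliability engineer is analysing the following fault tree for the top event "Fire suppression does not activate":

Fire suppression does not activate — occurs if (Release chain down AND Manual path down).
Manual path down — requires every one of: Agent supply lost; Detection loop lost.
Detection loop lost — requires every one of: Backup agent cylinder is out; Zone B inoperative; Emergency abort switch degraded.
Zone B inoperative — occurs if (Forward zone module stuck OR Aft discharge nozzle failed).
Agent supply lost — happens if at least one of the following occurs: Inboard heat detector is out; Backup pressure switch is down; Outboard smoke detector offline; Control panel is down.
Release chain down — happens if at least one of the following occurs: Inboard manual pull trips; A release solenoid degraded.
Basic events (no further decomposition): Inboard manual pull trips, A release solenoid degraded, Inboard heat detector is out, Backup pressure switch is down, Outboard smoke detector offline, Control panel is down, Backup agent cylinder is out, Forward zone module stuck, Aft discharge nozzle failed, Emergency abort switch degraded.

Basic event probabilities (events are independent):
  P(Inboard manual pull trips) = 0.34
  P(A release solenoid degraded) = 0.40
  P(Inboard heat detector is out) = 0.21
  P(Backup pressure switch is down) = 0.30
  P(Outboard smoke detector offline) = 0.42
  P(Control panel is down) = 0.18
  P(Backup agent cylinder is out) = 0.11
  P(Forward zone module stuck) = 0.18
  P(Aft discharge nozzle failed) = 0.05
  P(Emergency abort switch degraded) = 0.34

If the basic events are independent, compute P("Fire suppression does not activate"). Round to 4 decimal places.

0.0037

P(Release chain down) [OR] = 1 − (1−0.34) × (1−0.40) = 0.604000
P(Agent supply lost) [OR] = 1 − (1−0.21) × (1−0.30) × (1−0.42) × (1−0.18) = 0.736993
P(Zone B inoperative) [OR] = 1 − (1−0.18) × (1−0.05) = 0.221000
P(Detection loop lost) [AND] = 0.11 × 0.221000 × 0.34 = 0.008265
P(Manual path down) [AND] = 0.736993 × 0.008265 = 0.006091
P(Fire suppression does not activate) [AND] = 0.604000 × 0.006091 = 0.003679
Rounded to 4 decimal places: P(Fire suppression does not activate) ≈ 0.0037.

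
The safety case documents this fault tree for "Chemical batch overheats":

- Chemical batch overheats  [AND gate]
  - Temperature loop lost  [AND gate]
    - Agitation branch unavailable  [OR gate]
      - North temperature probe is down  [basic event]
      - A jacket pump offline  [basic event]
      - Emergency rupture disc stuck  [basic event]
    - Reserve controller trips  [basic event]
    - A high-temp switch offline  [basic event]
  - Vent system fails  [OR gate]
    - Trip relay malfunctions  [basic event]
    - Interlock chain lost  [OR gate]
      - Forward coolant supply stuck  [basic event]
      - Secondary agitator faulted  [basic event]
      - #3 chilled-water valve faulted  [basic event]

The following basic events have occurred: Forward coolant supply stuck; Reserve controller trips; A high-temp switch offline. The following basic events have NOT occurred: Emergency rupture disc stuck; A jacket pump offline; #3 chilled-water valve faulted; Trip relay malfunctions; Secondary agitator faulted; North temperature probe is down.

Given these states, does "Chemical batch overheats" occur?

Agitation branch unavailable [OR]: North temperature probe is down=not, A jacket pump offline=not, Emergency rupture disc stuck=not → no input occurs → does not occur.
Temperature loop lost [AND]: Agitation branch unavailable=not, Reserve controller trips=occurs, A high-temp switch offline=occurs → not all inputs occur → does not occur.
Interlock chain lost [OR]: Forward coolant supply stuck=occurs, Secondary agitator faulted=not, #3 chilled-water valve faulted=not → at least one input occurs → occurs.
Vent system fails [OR]: Trip relay malfunctions=not, Interlock chain lost=occurs → at least one input occurs → occurs.
Chemical batch overheats [AND]: Temperature loop lost=not, Vent system fails=occurs → not all inputs occur → does not occur.

No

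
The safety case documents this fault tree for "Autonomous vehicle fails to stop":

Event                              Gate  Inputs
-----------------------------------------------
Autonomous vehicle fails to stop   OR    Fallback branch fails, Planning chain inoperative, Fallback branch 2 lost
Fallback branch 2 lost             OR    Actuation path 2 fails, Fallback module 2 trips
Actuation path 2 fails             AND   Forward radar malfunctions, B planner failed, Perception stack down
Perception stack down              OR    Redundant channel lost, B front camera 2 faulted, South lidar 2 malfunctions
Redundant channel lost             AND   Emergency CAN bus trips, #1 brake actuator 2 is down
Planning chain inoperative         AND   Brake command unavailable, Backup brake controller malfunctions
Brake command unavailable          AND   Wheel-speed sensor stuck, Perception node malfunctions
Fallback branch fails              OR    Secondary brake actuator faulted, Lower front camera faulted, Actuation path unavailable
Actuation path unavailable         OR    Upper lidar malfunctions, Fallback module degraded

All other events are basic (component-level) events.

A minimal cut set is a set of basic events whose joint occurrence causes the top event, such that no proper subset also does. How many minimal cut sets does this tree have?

Actuation path unavailable [OR]: union of children's cut sets → 2 cut set(s).
Fallback branch fails [OR]: union of children's cut sets → 4 cut set(s).
Brake command unavailable [AND]: one cut set from each child combined → 1 × 1 = 1 cut set(s).
Planning chain inoperative [AND]: one cut set from each child combined → 1 × 1 = 1 cut set(s).
Redundant channel lost [AND]: one cut set from each child combined → 1 × 1 = 1 cut set(s).
Perception stack down [OR]: union of children's cut sets → 3 cut set(s).
Actuation path 2 fails [AND]: one cut set from each child combined → 1 × 1 × 3 = 3 cut set(s).
Fallback branch 2 lost [OR]: union of children's cut sets → 4 cut set(s).
Autonomous vehicle fails to stop [OR]: union of children's cut sets → 9 cut set(s).
Minimal cut sets: {Secondary brake actuator faulted}; {Lower front camera faulted}; {Upper lidar malfunctions}; {Fallback module degraded}; {Backup brake controller malfunctions, Perception node malfunctions, Wheel-speed sensor stuck}; {#1 brake actuator 2 is down, B planner failed, Emergency CAN bus trips, Forward radar malfunctions}; {B front camera 2 faulted, B planner failed, Forward radar malfunctions}; {B planner failed, Forward radar malfunctions, South lidar 2 malfunctions}; {Fallback module 2 trips}.

9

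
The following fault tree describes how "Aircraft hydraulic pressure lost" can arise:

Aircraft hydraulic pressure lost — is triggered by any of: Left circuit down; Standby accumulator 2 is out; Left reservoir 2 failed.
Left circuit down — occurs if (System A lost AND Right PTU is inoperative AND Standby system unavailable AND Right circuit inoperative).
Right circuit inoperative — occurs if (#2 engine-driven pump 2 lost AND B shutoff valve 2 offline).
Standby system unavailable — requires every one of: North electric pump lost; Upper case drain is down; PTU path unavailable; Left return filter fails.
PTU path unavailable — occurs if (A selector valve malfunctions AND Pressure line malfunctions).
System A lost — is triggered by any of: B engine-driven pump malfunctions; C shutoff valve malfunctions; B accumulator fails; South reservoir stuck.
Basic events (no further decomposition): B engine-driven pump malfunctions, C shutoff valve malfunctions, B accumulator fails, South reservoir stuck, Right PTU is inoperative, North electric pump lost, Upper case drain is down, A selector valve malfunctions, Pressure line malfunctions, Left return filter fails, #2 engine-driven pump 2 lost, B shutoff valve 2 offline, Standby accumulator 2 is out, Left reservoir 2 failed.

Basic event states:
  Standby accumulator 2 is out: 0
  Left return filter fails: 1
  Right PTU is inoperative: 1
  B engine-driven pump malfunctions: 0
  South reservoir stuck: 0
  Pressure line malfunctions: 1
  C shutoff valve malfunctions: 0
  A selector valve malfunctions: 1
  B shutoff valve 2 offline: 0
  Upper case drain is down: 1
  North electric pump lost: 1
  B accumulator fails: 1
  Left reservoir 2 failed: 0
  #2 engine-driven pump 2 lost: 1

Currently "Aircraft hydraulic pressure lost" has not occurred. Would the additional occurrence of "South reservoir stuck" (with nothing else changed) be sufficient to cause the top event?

No

Counterfactual: set "South reservoir stuck" to occurred.
System A lost [OR]: B engine-driven pump malfunctions=not, C shutoff valve malfunctions=not, B accumulator fails=occurs, South reservoir stuck=occurs → at least one input occurs → occurs.
PTU path unavailable [AND]: A selector valve malfunctions=occurs, Pressure line malfunctions=occurs → all inputs occur → occurs.
Standby system unavailable [AND]: North electric pump lost=occurs, Upper case drain is down=occurs, PTU path unavailable=occurs, Left return filter fails=occurs → all inputs occur → occurs.
Right circuit inoperative [AND]: #2 engine-driven pump 2 lost=occurs, B shutoff valve 2 offline=not → not all inputs occur → does not occur.
Left circuit down [AND]: System A lost=occurs, Right PTU is inoperative=occurs, Standby system unavailable=occurs, Right circuit inoperative=not → not all inputs occur → does not occur.
Aircraft hydraulic pressure lost [OR]: Left circuit down=not, Standby accumulator 2 is out=not, Left reservoir 2 failed=not → no input occurs → does not occur.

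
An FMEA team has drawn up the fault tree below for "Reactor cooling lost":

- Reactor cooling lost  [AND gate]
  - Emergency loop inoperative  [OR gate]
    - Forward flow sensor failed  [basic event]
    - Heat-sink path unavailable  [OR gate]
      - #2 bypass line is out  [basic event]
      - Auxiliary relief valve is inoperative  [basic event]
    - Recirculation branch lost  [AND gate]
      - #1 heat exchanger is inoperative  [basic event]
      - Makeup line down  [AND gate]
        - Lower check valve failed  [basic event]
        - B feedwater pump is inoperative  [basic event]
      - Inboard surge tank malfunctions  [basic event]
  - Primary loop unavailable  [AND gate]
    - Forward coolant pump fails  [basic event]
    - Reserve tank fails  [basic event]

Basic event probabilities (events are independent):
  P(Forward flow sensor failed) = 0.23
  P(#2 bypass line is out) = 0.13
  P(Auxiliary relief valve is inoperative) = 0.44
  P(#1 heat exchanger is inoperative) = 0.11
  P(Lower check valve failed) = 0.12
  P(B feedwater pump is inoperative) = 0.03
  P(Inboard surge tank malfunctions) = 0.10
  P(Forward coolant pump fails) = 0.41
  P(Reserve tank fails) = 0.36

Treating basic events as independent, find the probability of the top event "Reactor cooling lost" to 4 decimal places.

P(Heat-sink path unavailable) [OR] = 1 − (1−0.13) × (1−0.44) = 0.512800
P(Makeup line down) [AND] = 0.12 × 0.03 = 0.003600
P(Recirculation branch lost) [AND] = 0.11 × 0.003600 × 0.10 = 0.000040
P(Emergency loop inoperative) [OR] = 1 − (1−0.23) × (1−0.512800) × (1−0.000040) = 0.624871
P(Primary loop unavailable) [AND] = 0.41 × 0.36 = 0.147600
P(Reactor cooling lost) [AND] = 0.624871 × 0.147600 = 0.092231
Rounded to 4 decimal places: P(Reactor cooling lost) ≈ 0.0922.

0.0922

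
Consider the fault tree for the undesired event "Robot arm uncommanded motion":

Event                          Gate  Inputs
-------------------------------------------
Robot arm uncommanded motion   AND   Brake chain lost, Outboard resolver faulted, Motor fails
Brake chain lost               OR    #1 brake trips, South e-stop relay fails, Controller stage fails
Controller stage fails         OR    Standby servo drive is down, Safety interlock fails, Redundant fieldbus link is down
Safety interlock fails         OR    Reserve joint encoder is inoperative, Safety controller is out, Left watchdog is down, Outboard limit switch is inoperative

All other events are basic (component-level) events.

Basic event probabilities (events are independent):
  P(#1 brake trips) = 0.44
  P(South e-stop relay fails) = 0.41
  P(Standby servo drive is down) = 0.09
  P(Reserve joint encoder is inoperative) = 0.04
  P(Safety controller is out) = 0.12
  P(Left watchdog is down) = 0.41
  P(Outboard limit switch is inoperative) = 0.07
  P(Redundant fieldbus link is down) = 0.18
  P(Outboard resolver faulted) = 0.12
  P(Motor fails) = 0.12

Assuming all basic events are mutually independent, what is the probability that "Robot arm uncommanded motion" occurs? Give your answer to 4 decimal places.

P(Safety interlock fails) [OR] = 1 − (1−0.04) × (1−0.12) × (1−0.41) × (1−0.07) = 0.536458
P(Controller stage fails) [OR] = 1 − (1−0.09) × (1−0.536458) × (1−0.18) = 0.654105
P(Brake chain lost) [OR] = 1 − (1−0.44) × (1−0.41) × (1−0.654105) = 0.885716
P(Robot arm uncommanded motion) [AND] = 0.885716 × 0.12 × 0.12 = 0.012754
Rounded to 4 decimal places: P(Robot arm uncommanded motion) ≈ 0.0128.

0.0128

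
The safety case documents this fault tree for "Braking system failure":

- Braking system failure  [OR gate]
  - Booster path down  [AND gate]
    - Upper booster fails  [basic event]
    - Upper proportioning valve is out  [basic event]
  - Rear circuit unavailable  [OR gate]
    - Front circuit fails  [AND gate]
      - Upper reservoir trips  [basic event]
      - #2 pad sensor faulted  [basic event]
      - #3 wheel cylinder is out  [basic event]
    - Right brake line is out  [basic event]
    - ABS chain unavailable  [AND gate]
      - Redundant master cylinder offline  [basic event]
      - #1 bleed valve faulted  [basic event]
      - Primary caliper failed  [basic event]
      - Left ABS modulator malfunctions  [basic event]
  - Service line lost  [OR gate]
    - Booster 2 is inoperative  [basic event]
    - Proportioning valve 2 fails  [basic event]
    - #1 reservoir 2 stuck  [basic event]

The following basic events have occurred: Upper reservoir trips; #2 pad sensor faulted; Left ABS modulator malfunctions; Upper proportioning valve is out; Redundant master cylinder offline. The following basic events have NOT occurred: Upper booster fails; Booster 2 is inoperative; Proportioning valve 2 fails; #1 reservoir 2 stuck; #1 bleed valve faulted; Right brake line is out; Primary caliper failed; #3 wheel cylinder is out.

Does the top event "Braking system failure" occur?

Booster path down [AND]: Upper booster fails=not, Upper proportioning valve is out=occurs → not all inputs occur → does not occur.
Front circuit fails [AND]: Upper reservoir trips=occurs, #2 pad sensor faulted=occurs, #3 wheel cylinder is out=not → not all inputs occur → does not occur.
ABS chain unavailable [AND]: Redundant master cylinder offline=occurs, #1 bleed valve faulted=not, Primary caliper failed=not, Left ABS modulator malfunctions=occurs → not all inputs occur → does not occur.
Rear circuit unavailable [OR]: Front circuit fails=not, Right brake line is out=not, ABS chain unavailable=not → no input occurs → does not occur.
Service line lost [OR]: Booster 2 is inoperative=not, Proportioning valve 2 fails=not, #1 reservoir 2 stuck=not → no input occurs → does not occur.
Braking system failure [OR]: Booster path down=not, Rear circuit unavailable=not, Service line lost=not → no input occurs → does not occur.

No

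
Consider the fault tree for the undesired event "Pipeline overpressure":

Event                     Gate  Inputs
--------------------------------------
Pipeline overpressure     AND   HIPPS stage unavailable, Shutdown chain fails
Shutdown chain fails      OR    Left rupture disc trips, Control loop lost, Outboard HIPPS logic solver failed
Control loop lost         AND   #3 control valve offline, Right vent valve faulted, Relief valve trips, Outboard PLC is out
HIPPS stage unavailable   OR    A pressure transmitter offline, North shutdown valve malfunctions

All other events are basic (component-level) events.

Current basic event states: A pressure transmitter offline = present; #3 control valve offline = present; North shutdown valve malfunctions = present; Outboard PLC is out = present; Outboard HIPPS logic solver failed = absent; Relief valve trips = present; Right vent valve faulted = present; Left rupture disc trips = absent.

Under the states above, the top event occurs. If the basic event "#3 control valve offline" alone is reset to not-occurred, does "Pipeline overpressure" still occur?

Counterfactual: set "#3 control valve offline" to not occurred.
HIPPS stage unavailable [OR]: A pressure transmitter offline=occurs, North shutdown valve malfunctions=occurs → at least one input occurs → occurs.
Control loop lost [AND]: #3 control valve offline=not, Right vent valve faulted=occurs, Relief valve trips=occurs, Outboard PLC is out=occurs → not all inputs occur → does not occur.
Shutdown chain fails [OR]: Left rupture disc trips=not, Control loop lost=not, Outboard HIPPS logic solver failed=not → no input occurs → does not occur.
Pipeline overpressure [AND]: HIPPS stage unavailable=occurs, Shutdown chain fails=not → not all inputs occur → does not occur.

No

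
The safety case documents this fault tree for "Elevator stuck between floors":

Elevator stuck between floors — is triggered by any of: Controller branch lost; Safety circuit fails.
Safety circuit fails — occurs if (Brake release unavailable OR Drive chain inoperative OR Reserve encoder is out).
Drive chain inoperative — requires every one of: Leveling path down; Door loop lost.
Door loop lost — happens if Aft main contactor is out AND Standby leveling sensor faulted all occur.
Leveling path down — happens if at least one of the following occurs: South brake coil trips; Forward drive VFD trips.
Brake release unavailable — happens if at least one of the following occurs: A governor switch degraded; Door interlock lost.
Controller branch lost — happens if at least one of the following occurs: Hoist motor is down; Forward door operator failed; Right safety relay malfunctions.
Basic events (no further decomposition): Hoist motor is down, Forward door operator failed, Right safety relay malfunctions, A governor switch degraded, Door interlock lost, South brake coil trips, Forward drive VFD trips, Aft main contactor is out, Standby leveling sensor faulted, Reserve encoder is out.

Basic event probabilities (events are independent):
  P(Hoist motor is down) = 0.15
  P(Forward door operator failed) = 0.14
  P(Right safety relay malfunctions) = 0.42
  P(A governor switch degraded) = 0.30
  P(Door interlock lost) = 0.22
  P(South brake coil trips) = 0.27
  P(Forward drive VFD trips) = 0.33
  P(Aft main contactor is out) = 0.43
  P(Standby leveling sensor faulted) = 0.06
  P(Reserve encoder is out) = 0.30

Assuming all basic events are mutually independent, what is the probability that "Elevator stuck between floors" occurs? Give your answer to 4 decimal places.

0.8401

P(Controller branch lost) [OR] = 1 − (1−0.15) × (1−0.14) × (1−0.42) = 0.576020
P(Brake release unavailable) [OR] = 1 − (1−0.30) × (1−0.22) = 0.454000
P(Leveling path down) [OR] = 1 − (1−0.27) × (1−0.33) = 0.510900
P(Door loop lost) [AND] = 0.43 × 0.06 = 0.025800
P(Drive chain inoperative) [AND] = 0.510900 × 0.025800 = 0.013181
P(Safety circuit fails) [OR] = 1 − (1−0.454000) × (1−0.013181) × (1−0.30) = 0.622838
P(Elevator stuck between floors) [OR] = 1 − (1−0.576020) × (1−0.622838) = 0.840091
Rounded to 4 decimal places: P(Elevator stuck between floors) ≈ 0.8401.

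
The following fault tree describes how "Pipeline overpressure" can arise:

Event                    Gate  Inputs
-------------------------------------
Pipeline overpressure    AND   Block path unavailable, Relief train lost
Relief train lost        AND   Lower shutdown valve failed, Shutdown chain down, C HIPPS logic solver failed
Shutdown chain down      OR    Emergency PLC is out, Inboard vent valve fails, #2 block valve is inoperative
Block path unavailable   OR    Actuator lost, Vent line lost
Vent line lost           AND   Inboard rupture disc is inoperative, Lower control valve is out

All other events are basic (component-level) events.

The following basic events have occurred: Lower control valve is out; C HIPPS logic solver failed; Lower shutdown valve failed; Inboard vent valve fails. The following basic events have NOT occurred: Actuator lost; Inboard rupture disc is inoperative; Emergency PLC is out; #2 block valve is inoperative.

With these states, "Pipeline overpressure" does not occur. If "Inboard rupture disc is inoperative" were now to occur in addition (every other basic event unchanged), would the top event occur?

Yes

Counterfactual: set "Inboard rupture disc is inoperative" to occurred.
Vent line lost [AND]: Inboard rupture disc is inoperative=occurs, Lower control valve is out=occurs → all inputs occur → occurs.
Block path unavailable [OR]: Actuator lost=not, Vent line lost=occurs → at least one input occurs → occurs.
Shutdown chain down [OR]: Emergency PLC is out=not, Inboard vent valve fails=occurs, #2 block valve is inoperative=not → at least one input occurs → occurs.
Relief train lost [AND]: Lower shutdown valve failed=occurs, Shutdown chain down=occurs, C HIPPS logic solver failed=occurs → all inputs occur → occurs.
Pipeline overpressure [AND]: Block path unavailable=occurs, Relief train lost=occurs → all inputs occur → occurs.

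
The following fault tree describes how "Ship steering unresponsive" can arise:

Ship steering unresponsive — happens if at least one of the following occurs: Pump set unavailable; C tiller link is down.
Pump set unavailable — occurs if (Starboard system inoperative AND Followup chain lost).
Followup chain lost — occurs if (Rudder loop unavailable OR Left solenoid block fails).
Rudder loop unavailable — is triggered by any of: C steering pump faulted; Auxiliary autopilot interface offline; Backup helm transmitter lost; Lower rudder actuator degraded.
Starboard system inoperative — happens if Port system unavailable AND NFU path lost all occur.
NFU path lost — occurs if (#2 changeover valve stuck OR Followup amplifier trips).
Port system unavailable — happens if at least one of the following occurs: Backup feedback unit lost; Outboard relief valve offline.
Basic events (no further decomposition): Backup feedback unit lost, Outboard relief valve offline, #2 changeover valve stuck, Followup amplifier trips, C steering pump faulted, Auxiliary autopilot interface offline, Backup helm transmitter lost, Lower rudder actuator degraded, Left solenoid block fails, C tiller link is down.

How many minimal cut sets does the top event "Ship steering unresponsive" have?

Port system unavailable [OR]: union of children's cut sets → 2 cut set(s).
NFU path lost [OR]: union of children's cut sets → 2 cut set(s).
Starboard system inoperative [AND]: one cut set from each child combined → 2 × 2 = 4 cut set(s).
Rudder loop unavailable [OR]: union of children's cut sets → 4 cut set(s).
Followup chain lost [OR]: union of children's cut sets → 5 cut set(s).
Pump set unavailable [AND]: one cut set from each child combined → 4 × 5 = 20 cut set(s).
Ship steering unresponsive [OR]: union of children's cut sets → 21 cut set(s).

21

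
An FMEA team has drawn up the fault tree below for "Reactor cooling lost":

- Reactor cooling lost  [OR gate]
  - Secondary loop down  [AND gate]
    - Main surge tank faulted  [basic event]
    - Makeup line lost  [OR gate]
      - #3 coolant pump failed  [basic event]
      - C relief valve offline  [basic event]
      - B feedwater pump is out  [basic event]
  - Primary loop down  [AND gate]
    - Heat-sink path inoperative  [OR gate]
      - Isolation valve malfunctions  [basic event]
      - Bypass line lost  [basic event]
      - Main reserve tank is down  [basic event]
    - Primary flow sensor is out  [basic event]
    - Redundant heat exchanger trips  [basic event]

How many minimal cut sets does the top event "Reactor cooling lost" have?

6

Makeup line lost [OR]: union of children's cut sets → 3 cut set(s).
Secondary loop down [AND]: one cut set from each child combined → 1 × 3 = 3 cut set(s).
Heat-sink path inoperative [OR]: union of children's cut sets → 3 cut set(s).
Primary loop down [AND]: one cut set from each child combined → 3 × 1 × 1 = 3 cut set(s).
Reactor cooling lost [OR]: union of children's cut sets → 6 cut set(s).
Minimal cut sets: {#3 coolant pump failed, Main surge tank faulted}; {C relief valve offline, Main surge tank faulted}; {B feedwater pump is out, Main surge tank faulted}; {Isolation valve malfunctions, Primary flow sensor is out, Redundant heat exchanger trips}; {Bypass line lost, Primary flow sensor is out, Redundant heat exchanger trips}; {Main reserve tank is down, Primary flow sensor is out, Redundant heat exchanger trips}.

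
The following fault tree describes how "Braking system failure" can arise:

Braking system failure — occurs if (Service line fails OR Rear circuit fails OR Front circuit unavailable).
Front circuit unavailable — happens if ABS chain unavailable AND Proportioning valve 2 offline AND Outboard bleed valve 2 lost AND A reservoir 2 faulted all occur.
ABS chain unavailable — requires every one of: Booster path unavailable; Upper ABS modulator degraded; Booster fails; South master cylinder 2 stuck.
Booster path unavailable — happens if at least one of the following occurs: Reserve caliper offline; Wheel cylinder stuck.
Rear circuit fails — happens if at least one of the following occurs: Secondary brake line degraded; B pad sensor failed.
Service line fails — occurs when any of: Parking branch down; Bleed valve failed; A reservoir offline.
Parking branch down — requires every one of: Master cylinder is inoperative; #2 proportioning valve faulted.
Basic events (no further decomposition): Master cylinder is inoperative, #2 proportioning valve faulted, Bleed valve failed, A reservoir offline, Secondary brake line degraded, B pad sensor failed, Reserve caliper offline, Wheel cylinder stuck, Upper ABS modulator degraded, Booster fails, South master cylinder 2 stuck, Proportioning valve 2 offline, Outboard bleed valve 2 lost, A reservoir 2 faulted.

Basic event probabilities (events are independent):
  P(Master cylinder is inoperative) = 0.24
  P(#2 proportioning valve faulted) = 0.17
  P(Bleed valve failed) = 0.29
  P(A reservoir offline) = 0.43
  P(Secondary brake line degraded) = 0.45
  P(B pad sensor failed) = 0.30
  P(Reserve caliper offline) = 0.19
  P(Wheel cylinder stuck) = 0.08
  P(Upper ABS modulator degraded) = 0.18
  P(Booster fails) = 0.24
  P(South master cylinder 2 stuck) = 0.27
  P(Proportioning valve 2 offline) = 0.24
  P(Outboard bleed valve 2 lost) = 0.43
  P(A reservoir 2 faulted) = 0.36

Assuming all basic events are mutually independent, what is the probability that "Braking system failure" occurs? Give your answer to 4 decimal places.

P(Parking branch down) [AND] = 0.24 × 0.17 = 0.040800
P(Service line fails) [OR] = 1 − (1−0.040800) × (1−0.29) × (1−0.43) = 0.611812
P(Rear circuit fails) [OR] = 1 − (1−0.45) × (1−0.30) = 0.615000
P(Booster path unavailable) [OR] = 1 − (1−0.19) × (1−0.08) = 0.254800
P(ABS chain unavailable) [AND] = 0.254800 × 0.18 × 0.24 × 0.27 = 0.002972
P(Front circuit unavailable) [AND] = 0.002972 × 0.24 × 0.43 × 0.36 = 0.000110
P(Braking system failure) [OR] = 1 − (1−0.611812) × (1−0.615000) × (1−0.000110) = 0.850564
Rounded to 4 decimal places: P(Braking system failure) ≈ 0.8506.

0.8506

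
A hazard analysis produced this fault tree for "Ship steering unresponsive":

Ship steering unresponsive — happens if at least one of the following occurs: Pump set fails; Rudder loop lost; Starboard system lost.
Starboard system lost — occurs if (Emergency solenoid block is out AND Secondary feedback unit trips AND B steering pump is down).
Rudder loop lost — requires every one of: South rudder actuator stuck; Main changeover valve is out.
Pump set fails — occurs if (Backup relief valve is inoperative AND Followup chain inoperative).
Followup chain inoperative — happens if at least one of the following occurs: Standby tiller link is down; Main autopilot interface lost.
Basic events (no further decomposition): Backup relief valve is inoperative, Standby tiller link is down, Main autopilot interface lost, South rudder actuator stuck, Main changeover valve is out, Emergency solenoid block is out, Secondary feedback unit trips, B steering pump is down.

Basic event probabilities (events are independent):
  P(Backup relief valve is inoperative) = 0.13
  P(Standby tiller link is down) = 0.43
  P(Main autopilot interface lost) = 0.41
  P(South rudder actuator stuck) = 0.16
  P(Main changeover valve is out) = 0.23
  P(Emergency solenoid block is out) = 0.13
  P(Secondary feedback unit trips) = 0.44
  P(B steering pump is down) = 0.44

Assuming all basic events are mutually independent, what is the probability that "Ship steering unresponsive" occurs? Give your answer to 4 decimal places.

P(Followup chain inoperative) [OR] = 1 − (1−0.43) × (1−0.41) = 0.663700
P(Pump set fails) [AND] = 0.13 × 0.663700 = 0.086281
P(Rudder loop lost) [AND] = 0.16 × 0.23 = 0.036800
P(Starboard system lost) [AND] = 0.13 × 0.44 × 0.44 = 0.025168
P(Ship steering unresponsive) [OR] = 1 − (1−0.086281) × (1−0.036800) × (1−0.025168) = 0.142056
Rounded to 4 decimal places: P(Ship steering unresponsive) ≈ 0.1421.

0.1421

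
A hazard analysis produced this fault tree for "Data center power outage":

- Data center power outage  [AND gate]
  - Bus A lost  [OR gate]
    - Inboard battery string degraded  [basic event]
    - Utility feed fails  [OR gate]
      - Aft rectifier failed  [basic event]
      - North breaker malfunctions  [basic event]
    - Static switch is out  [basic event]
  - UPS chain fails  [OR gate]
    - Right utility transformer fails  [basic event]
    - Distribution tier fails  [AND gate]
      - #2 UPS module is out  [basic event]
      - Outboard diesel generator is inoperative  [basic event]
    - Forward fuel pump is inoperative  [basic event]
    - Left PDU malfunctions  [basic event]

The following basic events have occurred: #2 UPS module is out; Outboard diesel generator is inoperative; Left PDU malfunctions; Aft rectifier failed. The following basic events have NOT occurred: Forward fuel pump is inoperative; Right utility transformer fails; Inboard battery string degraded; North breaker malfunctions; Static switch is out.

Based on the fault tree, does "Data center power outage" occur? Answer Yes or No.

Utility feed fails [OR]: Aft rectifier failed=occurs, North breaker malfunctions=not → at least one input occurs → occurs.
Bus A lost [OR]: Inboard battery string degraded=not, Utility feed fails=occurs, Static switch is out=not → at least one input occurs → occurs.
Distribution tier fails [AND]: #2 UPS module is out=occurs, Outboard diesel generator is inoperative=occurs → all inputs occur → occurs.
UPS chain fails [OR]: Right utility transformer fails=not, Distribution tier fails=occurs, Forward fuel pump is inoperative=not, Left PDU malfunctions=occurs → at least one input occurs → occurs.
Data center power outage [AND]: Bus A lost=occurs, UPS chain fails=occurs → all inputs occur → occurs.

Yes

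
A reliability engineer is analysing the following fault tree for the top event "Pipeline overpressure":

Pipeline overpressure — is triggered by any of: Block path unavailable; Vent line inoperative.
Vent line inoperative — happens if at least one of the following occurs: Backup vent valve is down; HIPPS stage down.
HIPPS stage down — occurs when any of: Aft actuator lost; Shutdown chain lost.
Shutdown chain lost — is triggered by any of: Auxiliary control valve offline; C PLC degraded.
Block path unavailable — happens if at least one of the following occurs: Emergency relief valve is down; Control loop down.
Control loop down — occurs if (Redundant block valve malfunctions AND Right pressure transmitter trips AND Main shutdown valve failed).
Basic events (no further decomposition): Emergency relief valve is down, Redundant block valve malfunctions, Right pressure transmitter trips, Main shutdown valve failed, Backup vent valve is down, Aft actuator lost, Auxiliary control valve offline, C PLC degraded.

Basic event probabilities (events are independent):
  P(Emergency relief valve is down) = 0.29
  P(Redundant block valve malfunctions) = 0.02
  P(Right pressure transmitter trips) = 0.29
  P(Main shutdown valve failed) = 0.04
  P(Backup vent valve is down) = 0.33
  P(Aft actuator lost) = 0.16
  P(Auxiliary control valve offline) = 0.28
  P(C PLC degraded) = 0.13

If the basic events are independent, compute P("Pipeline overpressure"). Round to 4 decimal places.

P(Control loop down) [AND] = 0.02 × 0.29 × 0.04 = 0.000232
P(Block path unavailable) [OR] = 1 − (1−0.29) × (1−0.000232) = 0.290165
P(Shutdown chain lost) [OR] = 1 − (1−0.28) × (1−0.13) = 0.373600
P(HIPPS stage down) [OR] = 1 − (1−0.16) × (1−0.373600) = 0.473824
P(Vent line inoperative) [OR] = 1 − (1−0.33) × (1−0.473824) = 0.647462
P(Pipeline overpressure) [OR] = 1 − (1−0.290165) × (1−0.647462) = 0.749756
Rounded to 4 decimal places: P(Pipeline overpressure) ≈ 0.7498.

0.7498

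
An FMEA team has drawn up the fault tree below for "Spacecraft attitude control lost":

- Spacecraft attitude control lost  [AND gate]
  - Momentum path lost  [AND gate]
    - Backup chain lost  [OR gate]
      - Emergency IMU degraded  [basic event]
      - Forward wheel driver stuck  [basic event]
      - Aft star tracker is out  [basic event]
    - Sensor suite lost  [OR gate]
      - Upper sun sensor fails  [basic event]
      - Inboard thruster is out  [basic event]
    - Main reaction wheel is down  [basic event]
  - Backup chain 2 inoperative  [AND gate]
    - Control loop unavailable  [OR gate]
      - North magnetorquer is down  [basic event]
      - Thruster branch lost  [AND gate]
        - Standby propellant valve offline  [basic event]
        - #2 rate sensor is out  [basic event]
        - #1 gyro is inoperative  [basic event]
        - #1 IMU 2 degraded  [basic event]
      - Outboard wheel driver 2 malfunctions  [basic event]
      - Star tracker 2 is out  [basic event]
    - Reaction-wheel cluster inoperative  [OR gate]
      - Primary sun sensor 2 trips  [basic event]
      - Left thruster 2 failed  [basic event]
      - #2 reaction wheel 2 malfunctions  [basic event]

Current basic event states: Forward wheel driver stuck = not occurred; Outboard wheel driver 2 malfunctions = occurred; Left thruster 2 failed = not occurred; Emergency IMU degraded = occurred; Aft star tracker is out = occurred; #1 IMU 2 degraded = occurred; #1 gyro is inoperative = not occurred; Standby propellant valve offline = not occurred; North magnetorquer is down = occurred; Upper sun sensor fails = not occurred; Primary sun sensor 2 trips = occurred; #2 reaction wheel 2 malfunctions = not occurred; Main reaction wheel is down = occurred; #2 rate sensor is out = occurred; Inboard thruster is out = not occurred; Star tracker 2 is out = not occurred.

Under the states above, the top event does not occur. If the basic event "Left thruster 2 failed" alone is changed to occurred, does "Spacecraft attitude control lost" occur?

No

Counterfactual: set "Left thruster 2 failed" to occurred.
Backup chain lost [OR]: Emergency IMU degraded=occurs, Forward wheel driver stuck=not, Aft star tracker is out=occurs → at least one input occurs → occurs.
Sensor suite lost [OR]: Upper sun sensor fails=not, Inboard thruster is out=not → no input occurs → does not occur.
Momentum path lost [AND]: Backup chain lost=occurs, Sensor suite lost=not, Main reaction wheel is down=occurs → not all inputs occur → does not occur.
Thruster branch lost [AND]: Standby propellant valve offline=not, #2 rate sensor is out=occurs, #1 gyro is inoperative=not, #1 IMU 2 degraded=occurs → not all inputs occur → does not occur.
Control loop unavailable [OR]: North magnetorquer is down=occurs, Thruster branch lost=not, Outboard wheel driver 2 malfunctions=occurs, Star tracker 2 is out=not → at least one input occurs → occurs.
Reaction-wheel cluster inoperative [OR]: Primary sun sensor 2 trips=occurs, Left thruster 2 failed=occurs, #2 reaction wheel 2 malfunctions=not → at least one input occurs → occurs.
Backup chain 2 inoperative [AND]: Control loop unavailable=occurs, Reaction-wheel cluster inoperative=occurs → all inputs occur → occurs.
Spacecraft attitude control lost [AND]: Momentum path lost=not, Backup chain 2 inoperative=occurs → not all inputs occur → does not occur.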